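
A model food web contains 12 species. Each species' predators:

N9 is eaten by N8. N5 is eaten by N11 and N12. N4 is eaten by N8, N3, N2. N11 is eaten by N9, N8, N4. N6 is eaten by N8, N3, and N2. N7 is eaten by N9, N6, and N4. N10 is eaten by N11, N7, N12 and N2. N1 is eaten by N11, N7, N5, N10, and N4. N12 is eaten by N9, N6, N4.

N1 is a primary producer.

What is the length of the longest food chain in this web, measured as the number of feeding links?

4 links

One longest chain: N1 → N10 → N11 → N9 → N8.
It has 5 species and 4 links.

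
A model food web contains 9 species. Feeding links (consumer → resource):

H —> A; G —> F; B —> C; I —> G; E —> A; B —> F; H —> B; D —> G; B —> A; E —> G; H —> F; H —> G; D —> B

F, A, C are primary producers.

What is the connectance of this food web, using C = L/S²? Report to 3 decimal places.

The web has S = 9 species and L = 13 feeding links.
C = L / S² = 13 / 81 = 0.1605 ≈ 0.160.

C = 0.160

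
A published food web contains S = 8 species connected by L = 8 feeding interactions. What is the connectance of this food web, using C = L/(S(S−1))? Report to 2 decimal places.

The web has S = 8 species and L = 8 feeding links.
C = L / (S(S−1)) = 8 / 56 = 0.1429 ≈ 0.14.

C = 0.14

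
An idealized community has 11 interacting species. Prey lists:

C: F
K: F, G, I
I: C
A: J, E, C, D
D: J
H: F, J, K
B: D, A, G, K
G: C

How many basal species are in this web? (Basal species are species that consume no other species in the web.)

3

Basal species (no prey listed): F, J, E.
Count: 3.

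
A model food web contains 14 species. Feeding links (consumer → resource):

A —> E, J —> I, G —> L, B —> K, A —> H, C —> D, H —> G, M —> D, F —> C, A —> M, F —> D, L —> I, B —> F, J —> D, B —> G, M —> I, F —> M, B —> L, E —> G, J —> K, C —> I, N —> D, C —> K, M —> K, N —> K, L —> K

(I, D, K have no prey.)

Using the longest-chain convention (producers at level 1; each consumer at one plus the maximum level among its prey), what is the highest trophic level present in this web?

Producers (level 1): I, D, K.
I → L → G → E → A gives A level 5.
No species has a prey at level 5, so no species reaches level 6.

5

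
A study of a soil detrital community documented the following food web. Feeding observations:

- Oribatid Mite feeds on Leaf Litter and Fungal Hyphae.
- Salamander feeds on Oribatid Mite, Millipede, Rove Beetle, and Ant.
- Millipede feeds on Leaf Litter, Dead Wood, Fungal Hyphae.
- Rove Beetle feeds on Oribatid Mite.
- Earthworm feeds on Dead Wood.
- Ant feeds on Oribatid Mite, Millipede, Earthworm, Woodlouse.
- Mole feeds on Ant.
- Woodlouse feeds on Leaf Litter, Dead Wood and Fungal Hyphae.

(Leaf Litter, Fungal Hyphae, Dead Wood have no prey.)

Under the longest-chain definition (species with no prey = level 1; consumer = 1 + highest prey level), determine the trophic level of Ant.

Leaf Litter has no prey (basal) → level 1.
Woodlouse eats Leaf Litter (level 1); other prey at levels: Fungal Hyphae 1, Dead Wood 1 → level 2.
Ant eats Woodlouse (level 2); other prey at levels: Millipede 2, Oribatid Mite 2, Earthworm 2 → level 3.

Trophic level 3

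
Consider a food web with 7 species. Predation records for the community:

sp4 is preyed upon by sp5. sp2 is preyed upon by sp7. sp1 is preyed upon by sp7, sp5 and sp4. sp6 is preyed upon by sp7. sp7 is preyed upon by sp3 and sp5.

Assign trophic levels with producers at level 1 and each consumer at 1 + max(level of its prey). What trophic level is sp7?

Trophic level 2

sp2 is a producer → level 1.
sp7 eats sp2 (level 1); other prey at levels: sp1 1, sp6 1 → level 2.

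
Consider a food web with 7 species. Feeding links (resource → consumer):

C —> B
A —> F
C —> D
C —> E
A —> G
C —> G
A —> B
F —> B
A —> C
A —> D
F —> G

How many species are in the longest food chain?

3 species

One longest chain: A → C → E.
It has 3 species and 2 links.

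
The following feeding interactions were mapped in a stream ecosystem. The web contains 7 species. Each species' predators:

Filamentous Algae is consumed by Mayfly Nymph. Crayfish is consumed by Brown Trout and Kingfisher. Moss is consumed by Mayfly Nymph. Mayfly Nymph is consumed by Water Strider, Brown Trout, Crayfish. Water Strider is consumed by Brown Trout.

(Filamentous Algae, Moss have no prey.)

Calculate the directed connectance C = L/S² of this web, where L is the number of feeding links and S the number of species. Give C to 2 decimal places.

The web has S = 7 species and L = 8 feeding links.
C = L / S² = 8 / 49 = 0.1633 ≈ 0.16.

C = 0.16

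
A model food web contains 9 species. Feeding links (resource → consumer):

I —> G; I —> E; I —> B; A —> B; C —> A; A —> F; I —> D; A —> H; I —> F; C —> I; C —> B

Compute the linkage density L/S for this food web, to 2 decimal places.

There are L = 11 links among S = 9 species.
L/S = 11/9 = 1.2222 ≈ 1.22.

L/S = 1.22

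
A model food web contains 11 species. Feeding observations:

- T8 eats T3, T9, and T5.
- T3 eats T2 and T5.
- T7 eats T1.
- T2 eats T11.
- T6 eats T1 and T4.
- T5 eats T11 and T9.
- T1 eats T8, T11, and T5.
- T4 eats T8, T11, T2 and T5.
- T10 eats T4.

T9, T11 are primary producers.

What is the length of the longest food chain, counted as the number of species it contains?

One longest chain: T11 → T2 → T3 → T8 → T1 → T7.
It has 6 species and 5 links.

6 species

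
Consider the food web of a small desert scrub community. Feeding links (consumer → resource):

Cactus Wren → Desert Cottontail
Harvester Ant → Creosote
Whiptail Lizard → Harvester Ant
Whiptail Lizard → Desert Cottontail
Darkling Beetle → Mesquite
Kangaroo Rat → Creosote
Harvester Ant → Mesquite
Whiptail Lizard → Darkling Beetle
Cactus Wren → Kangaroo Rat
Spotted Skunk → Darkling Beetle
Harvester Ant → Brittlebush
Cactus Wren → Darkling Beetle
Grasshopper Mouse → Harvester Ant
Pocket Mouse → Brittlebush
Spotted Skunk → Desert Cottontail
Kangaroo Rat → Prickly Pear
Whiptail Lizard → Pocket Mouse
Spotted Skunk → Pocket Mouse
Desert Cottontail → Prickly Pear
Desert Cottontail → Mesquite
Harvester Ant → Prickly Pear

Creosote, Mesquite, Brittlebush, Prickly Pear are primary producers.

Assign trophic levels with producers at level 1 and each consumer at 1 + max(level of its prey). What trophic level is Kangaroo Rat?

Creosote is a producer → level 1.
Kangaroo Rat eats Creosote (level 1); other prey at levels: Prickly Pear 1 → level 2.

Trophic level 2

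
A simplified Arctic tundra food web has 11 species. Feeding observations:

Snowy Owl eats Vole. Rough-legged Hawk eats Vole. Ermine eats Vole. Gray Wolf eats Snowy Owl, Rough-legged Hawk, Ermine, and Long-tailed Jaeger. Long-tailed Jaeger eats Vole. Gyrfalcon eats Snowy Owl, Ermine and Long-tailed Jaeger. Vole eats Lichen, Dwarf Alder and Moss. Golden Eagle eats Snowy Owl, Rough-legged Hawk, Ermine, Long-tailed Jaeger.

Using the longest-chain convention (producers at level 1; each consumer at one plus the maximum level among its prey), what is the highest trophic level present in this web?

Producers (level 1): Dwarf Alder, Moss, Lichen.
Dwarf Alder → Vole → Snowy Owl → Gray Wolf gives Gray Wolf level 4.
No species has a prey at level 4, so no species reaches level 5.

4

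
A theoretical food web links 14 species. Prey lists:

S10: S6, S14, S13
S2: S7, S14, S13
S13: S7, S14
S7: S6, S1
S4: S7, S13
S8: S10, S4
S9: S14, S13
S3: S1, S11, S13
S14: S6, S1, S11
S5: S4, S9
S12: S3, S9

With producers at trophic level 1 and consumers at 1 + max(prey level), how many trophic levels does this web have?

Producers (level 1): S6, S1, S11.
S6 → S7 → S13 → S9 → S5 gives S5 level 5.
No species has a prey at level 5, so no species reaches level 6.

5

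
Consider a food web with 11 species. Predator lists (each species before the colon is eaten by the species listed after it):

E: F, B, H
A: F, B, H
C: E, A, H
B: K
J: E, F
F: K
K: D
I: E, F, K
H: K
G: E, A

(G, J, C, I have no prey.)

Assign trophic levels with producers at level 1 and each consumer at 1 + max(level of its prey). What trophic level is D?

Trophic level 5

G is a producer → level 1.
E eats G (level 1); other prey at levels: J 1, C 1, I 1 → level 2.
H eats E (level 2); other prey at levels: C 1, A 2 → level 3.
K eats H (level 3); other prey at levels: I 1, F 3, B 3 → level 4.
D eats K → level 5.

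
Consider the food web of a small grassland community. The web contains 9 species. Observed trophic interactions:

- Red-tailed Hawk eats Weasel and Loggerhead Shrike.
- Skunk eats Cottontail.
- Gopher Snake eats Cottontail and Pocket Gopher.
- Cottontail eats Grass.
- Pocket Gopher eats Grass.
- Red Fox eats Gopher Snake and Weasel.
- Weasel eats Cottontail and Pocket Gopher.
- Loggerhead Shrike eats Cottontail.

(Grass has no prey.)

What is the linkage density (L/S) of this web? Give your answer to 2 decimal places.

L/S = 1.33

There are L = 12 links among S = 9 species.
L/S = 12/9 = 1.3333 ≈ 1.33.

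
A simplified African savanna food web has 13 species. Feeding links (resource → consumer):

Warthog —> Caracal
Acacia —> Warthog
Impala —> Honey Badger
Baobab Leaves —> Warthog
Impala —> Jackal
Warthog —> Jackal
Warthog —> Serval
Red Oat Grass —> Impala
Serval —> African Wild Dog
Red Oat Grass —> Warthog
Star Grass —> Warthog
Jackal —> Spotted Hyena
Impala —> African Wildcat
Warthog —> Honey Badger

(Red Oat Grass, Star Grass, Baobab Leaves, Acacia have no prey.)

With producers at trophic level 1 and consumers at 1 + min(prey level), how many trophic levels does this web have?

4

Producers (level 1): Red Oat Grass, Star Grass, Baobab Leaves, Acacia.
Following each consumer down to its lowest-level prey: Red Oat Grass → Warthog → Jackal → Spotted Hyena (levels 1 through 4).
All prey of Spotted Hyena (Jackal 3) are at level 3 or above, so Spotted Hyena is at level 1 + 3 = 4.
Every consumer has at least one prey at level 3 or below, so none exceeds level 4.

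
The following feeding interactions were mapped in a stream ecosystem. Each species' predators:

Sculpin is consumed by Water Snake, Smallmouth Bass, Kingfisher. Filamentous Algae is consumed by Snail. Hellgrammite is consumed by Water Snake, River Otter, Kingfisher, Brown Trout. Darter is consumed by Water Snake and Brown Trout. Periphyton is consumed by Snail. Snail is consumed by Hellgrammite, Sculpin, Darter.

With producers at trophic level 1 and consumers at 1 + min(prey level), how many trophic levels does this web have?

Producers (level 1): Filamentous Algae, Periphyton.
Following each consumer down to its lowest-level prey: Filamentous Algae → Snail → Sculpin → Smallmouth Bass (levels 1 through 4).
All prey of Smallmouth Bass (Sculpin 3) are at level 3 or above, so Smallmouth Bass is at level 1 + 3 = 4.
Every consumer has at least one prey at level 3 or below, so none exceeds level 4.

4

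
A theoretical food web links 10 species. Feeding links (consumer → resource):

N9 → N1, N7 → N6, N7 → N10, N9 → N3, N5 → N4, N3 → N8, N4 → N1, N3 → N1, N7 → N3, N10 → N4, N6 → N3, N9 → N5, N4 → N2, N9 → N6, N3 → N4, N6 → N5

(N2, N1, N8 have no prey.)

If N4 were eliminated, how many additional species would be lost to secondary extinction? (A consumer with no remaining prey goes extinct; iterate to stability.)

2

Remove N4.
Round 1: N5 (all prey gone), N10 (all prey gone) → extinct.
No further losses. Total secondary extinctions: 2.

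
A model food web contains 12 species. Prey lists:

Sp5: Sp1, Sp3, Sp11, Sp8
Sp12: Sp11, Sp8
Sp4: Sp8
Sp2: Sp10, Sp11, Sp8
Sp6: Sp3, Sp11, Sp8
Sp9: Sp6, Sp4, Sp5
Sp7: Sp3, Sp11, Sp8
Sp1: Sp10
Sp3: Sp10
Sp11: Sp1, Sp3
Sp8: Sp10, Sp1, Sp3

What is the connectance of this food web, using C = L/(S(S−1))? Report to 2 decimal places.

C = 0.20

The web has S = 12 species and L = 26 feeding links.
C = L / (S(S−1)) = 26 / 132 = 0.1970 ≈ 0.20.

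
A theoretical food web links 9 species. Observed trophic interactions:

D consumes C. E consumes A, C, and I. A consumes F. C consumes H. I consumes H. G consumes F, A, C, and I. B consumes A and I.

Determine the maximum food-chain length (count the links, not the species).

2 links

One longest chain: H → C → D.
It has 3 species and 2 links.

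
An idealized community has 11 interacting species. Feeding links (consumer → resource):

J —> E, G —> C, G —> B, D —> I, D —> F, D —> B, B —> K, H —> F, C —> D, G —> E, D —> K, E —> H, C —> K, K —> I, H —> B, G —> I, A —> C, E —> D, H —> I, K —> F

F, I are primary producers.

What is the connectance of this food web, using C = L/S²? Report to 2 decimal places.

The web has S = 11 species and L = 20 feeding links.
C = L / S² = 20 / 121 = 0.1653 ≈ 0.17.

C = 0.17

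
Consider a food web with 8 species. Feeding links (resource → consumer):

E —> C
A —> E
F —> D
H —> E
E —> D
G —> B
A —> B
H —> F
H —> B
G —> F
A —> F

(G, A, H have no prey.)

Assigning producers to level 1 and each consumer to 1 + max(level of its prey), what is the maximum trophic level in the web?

Producers (level 1): G, A, H.
A → E → C gives C level 3.
No species has a prey at level 3, so no species reaches level 4.

3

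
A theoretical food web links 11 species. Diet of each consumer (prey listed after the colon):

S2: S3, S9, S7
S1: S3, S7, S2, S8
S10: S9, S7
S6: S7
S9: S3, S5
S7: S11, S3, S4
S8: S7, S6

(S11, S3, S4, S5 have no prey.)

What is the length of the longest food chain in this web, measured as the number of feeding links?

One longest chain: S11 → S7 → S6 → S8 → S1.
It has 5 species and 4 links.

4 links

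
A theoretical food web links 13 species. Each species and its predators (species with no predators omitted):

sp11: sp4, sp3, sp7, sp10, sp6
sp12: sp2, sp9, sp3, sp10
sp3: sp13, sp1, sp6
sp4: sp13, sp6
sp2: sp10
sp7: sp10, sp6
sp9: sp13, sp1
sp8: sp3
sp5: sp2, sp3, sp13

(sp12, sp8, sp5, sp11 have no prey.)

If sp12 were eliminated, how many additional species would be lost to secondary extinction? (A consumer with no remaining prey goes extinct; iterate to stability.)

1

Remove sp12.
Round 1: sp9 (all prey gone) → extinct.
No further losses. Total secondary extinctions: 1.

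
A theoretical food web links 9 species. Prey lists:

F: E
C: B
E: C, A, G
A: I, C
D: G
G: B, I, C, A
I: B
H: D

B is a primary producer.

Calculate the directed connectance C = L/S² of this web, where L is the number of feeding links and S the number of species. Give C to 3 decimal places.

C = 0.173

The web has S = 9 species and L = 14 feeding links.
C = L / S² = 14 / 81 = 0.1728 ≈ 0.173.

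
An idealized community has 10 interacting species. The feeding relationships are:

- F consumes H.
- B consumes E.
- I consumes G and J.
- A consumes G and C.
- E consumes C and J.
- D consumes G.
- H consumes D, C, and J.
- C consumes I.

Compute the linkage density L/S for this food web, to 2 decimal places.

There are L = 13 links among S = 10 species.
L/S = 13/10 = 1.3000 ≈ 1.30.

L/S = 1.30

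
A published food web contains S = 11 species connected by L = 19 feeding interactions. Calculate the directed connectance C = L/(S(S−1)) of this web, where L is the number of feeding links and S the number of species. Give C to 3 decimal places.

C = 0.173

The web has S = 11 species and L = 19 feeding links.
C = L / (S(S−1)) = 19 / 110 = 0.1727 ≈ 0.173.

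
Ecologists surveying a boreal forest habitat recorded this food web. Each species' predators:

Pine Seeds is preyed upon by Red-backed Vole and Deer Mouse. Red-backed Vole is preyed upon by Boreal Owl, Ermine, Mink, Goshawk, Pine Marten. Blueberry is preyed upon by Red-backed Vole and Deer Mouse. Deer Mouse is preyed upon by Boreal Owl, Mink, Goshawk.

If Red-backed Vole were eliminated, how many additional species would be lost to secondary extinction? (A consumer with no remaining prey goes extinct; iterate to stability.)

2

Remove Red-backed Vole.
Round 1: Pine Marten (all prey gone), Ermine (all prey gone) → extinct.
No further losses. Total secondary extinctions: 2.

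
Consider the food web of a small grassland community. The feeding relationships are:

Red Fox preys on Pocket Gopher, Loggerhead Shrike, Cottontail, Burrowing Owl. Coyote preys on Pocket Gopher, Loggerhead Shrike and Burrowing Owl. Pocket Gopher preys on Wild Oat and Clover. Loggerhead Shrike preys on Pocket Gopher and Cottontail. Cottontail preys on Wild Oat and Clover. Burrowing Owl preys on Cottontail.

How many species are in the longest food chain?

One longest chain: Clover → Cottontail → Loggerhead Shrike → Red Fox.
It has 4 species and 3 links.

4 species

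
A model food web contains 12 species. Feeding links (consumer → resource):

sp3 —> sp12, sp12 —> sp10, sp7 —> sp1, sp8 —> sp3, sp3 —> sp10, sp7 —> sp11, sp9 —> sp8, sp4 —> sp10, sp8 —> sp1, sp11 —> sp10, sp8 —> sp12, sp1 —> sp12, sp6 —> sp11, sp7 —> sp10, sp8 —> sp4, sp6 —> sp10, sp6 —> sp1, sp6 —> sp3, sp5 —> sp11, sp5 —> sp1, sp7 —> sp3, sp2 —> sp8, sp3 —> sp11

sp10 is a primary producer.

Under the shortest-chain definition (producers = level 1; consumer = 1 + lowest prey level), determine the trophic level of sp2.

Trophic level 4

sp10 is a producer → level 1.
sp12 eats sp10 → level 2.
sp8 eats sp12 → level 3.
sp2 eats sp8 → level 4.
No prey of sp2 is below level 3, so 4 is the minimum.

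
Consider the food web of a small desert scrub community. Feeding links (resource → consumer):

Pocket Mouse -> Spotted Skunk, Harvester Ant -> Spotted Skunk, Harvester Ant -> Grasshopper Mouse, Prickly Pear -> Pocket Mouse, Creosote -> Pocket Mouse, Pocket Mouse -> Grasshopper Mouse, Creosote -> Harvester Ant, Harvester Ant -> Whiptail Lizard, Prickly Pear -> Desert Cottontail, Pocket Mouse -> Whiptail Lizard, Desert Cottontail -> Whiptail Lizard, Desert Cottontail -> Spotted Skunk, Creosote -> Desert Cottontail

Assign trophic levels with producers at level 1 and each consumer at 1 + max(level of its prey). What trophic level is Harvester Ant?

Creosote is a producer → level 1.
Harvester Ant eats Creosote → level 2.

Trophic level 2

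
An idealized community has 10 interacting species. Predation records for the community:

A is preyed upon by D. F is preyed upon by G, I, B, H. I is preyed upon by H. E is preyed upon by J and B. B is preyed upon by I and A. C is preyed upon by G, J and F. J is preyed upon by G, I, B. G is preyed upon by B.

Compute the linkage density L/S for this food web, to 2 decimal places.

There are L = 17 links among S = 10 species.
L/S = 17/10 = 1.7000 ≈ 1.70.

L/S = 1.70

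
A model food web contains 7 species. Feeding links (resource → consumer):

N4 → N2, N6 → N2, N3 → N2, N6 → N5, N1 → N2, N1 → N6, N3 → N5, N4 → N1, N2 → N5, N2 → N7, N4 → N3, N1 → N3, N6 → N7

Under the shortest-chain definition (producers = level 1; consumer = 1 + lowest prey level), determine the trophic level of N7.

Trophic level 3

N4 is a producer → level 1.
N2 eats N4 → level 2.
N7 eats N2 → level 3.
No prey of N7 is below level 2, so 3 is the minimum.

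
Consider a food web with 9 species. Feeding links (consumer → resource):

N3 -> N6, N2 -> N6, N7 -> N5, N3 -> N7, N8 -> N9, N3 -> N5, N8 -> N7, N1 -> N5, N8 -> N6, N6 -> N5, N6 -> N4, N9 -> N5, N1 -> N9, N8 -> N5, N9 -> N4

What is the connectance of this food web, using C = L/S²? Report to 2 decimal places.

C = 0.19

The web has S = 9 species and L = 15 feeding links.
C = L / S² = 15 / 81 = 0.1852 ≈ 0.19.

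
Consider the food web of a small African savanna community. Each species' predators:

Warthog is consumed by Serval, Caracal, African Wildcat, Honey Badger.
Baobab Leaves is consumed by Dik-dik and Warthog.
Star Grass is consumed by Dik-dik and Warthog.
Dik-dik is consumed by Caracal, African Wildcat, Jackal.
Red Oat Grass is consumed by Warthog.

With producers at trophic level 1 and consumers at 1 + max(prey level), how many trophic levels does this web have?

Producers (level 1): Baobab Leaves, Red Oat Grass, Star Grass.
Baobab Leaves → Dik-dik → Jackal gives Jackal level 3.
No species has a prey at level 3, so no species reaches level 4.

3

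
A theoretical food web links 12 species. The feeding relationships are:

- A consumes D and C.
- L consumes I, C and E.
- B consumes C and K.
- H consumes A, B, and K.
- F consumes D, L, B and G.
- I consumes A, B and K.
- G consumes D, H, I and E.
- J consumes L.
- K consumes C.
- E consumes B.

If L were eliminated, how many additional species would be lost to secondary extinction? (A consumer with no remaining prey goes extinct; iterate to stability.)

1

Remove L.
Round 1: J (all prey gone) → extinct.
No further losses. Total secondary extinctions: 1.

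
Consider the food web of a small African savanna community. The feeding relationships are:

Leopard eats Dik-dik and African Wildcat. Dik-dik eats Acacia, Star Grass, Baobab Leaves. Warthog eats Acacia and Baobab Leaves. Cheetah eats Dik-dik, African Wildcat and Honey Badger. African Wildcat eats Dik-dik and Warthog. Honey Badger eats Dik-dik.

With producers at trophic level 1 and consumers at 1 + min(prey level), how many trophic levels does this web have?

3

Producers (level 1): Baobab Leaves, Star Grass, Acacia.
Following each consumer down to its lowest-level prey: Baobab Leaves → Dik-dik → Honey Badger (levels 1 through 3).
All prey of Honey Badger (Dik-dik 2) are at level 2 or above, so Honey Badger is at level 1 + 2 = 3.
Every consumer has at least one prey at level 2 or below, so none exceeds level 3.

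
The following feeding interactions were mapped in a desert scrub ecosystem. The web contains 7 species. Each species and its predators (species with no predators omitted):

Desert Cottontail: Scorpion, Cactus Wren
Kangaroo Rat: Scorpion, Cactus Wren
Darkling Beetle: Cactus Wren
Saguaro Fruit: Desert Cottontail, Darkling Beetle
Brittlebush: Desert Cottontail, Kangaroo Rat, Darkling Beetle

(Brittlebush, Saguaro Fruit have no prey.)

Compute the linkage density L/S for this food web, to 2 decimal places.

There are L = 10 links among S = 7 species.
L/S = 10/7 = 1.4286 ≈ 1.43.

L/S = 1.43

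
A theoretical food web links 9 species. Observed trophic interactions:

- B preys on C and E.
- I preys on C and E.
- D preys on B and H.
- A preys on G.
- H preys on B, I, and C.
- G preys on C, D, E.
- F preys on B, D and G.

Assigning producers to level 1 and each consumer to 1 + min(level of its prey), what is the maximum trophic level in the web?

3

Producers (level 1): C, E.
Following each consumer down to its lowest-level prey: C → G → A (levels 1 through 3).
All prey of A (G 2) are at level 2 or above, so A is at level 1 + 2 = 3.
Every consumer has at least one prey at level 2 or below, so none exceeds level 3.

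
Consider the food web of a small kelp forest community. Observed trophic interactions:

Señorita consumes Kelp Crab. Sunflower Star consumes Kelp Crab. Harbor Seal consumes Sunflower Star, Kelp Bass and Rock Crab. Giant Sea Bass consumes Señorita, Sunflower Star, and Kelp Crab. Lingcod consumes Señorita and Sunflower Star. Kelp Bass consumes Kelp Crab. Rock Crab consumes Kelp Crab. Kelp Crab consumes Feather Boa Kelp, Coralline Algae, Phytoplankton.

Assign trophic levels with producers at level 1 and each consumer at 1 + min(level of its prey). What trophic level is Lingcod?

Phytoplankton is a producer → level 1.
Kelp Crab eats Phytoplankton → level 2.
Sunflower Star eats Kelp Crab → level 3.
Lingcod eats Sunflower Star → level 4.
No prey of Lingcod is below level 3, so 4 is the minimum.

Trophic level 4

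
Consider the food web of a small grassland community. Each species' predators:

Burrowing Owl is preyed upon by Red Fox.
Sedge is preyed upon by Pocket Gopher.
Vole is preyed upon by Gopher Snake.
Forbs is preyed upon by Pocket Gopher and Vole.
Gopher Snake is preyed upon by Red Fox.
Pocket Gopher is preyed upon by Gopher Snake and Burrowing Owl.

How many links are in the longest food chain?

One longest chain: Forbs → Pocket Gopher → Gopher Snake → Red Fox.
It has 4 species and 3 links.

3 links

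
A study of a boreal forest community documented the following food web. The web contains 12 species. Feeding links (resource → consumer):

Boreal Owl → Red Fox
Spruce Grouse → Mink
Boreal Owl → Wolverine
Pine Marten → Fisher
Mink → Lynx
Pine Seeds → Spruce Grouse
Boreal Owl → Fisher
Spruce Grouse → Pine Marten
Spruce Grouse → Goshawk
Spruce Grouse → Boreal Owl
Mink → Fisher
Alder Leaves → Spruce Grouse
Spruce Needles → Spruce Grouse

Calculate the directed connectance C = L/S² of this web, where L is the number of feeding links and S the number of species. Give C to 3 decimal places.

The web has S = 12 species and L = 13 feeding links.
C = L / S² = 13 / 144 = 0.0903 ≈ 0.090.

C = 0.090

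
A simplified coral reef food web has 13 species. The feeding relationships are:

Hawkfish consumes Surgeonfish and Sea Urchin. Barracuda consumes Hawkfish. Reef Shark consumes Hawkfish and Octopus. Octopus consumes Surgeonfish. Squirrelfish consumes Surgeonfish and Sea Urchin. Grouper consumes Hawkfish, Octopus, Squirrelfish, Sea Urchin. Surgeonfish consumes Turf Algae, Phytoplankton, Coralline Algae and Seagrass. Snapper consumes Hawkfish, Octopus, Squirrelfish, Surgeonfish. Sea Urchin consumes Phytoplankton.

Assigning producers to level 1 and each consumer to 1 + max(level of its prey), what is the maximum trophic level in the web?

4

Producers (level 1): Turf Algae, Seagrass, Phytoplankton, Coralline Algae.
Phytoplankton → Sea Urchin → Hawkfish → Snapper gives Snapper level 4.
No species has a prey at level 4, so no species reaches level 5.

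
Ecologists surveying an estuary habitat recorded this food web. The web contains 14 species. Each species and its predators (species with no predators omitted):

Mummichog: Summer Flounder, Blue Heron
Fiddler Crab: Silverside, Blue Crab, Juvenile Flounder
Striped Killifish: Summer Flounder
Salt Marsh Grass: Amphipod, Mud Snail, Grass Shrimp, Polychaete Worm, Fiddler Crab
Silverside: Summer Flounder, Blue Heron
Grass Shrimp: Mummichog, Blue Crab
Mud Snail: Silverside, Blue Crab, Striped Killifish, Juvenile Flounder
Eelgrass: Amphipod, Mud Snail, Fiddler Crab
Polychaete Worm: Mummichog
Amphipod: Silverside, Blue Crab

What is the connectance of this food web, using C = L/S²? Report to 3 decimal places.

C = 0.128

The web has S = 14 species and L = 25 feeding links.
C = L / S² = 25 / 196 = 0.1276 ≈ 0.128.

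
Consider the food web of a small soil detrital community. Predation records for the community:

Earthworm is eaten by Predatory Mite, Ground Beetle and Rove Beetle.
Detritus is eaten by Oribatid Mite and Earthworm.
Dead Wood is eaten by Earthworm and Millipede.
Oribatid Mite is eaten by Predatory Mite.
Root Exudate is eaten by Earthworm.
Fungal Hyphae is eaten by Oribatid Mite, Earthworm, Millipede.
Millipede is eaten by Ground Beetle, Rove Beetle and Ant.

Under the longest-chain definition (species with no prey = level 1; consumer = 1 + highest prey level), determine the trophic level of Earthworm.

Trophic level 2

Dead Wood has no prey (basal) → level 1.
Earthworm eats Dead Wood (level 1); other prey at levels: Root Exudate 1, Detritus 1, Fungal Hyphae 1 → level 2.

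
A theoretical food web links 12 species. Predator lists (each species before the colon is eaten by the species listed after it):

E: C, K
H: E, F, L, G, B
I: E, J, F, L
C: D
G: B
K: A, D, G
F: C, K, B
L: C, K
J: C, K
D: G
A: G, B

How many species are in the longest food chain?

One longest chain: I → E → K → A → G → B.
It has 6 species and 5 links.

6 species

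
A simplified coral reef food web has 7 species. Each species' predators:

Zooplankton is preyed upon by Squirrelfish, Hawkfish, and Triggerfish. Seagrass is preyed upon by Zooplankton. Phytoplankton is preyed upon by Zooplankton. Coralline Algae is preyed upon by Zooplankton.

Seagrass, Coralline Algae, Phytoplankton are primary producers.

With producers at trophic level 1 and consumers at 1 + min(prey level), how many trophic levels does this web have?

Producers (level 1): Seagrass, Coralline Algae, Phytoplankton.
Following each consumer down to its lowest-level prey: Seagrass → Zooplankton → Squirrelfish (levels 1 through 3).
All prey of Squirrelfish (Zooplankton 2) are at level 2 or above, so Squirrelfish is at level 1 + 2 = 3.
Every consumer has at least one prey at level 2 or below, so none exceeds level 3.

3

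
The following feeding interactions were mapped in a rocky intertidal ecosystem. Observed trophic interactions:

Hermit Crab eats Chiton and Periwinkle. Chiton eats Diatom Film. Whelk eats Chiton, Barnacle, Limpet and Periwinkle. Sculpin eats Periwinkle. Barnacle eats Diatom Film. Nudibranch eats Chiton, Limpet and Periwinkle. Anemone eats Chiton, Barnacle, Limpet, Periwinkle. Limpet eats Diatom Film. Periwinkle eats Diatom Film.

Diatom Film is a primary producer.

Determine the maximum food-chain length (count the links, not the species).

2 links

One longest chain: Diatom Film → Limpet → Nudibranch.
It has 3 species and 2 links.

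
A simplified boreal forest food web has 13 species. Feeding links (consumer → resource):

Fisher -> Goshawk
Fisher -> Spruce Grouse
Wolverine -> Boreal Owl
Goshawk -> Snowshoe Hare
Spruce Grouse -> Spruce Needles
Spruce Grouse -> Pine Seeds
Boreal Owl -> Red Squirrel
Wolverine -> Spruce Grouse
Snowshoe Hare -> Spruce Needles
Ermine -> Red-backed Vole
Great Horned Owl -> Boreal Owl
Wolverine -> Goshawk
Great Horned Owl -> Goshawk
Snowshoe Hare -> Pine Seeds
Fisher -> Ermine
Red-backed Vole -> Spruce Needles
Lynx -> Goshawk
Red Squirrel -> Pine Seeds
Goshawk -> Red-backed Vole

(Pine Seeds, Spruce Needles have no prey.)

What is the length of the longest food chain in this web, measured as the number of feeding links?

3 links

One longest chain: Pine Seeds → Snowshoe Hare → Goshawk → Fisher.
It has 4 species and 3 links.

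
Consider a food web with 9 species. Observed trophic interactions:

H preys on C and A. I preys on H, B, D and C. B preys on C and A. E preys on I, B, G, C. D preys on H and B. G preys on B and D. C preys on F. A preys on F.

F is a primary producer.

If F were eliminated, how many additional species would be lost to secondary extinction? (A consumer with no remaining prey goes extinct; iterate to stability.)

Remove F.
Round 1: A (all prey gone), C (all prey gone) → extinct.
Round 2: H (all prey gone), B (all prey gone) → extinct.
Round 3: D (all prey gone) → extinct.
Round 4: I (all prey gone), G (all prey gone) → extinct.
Round 5: E (all prey gone) → extinct.
No further losses. Total secondary extinctions: 8.

8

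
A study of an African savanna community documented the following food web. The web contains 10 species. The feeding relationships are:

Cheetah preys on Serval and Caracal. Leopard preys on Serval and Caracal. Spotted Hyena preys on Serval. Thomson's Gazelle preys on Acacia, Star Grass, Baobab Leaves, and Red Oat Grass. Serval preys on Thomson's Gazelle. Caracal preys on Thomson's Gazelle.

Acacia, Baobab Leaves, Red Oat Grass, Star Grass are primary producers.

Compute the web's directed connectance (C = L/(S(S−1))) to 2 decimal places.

C = 0.12

The web has S = 10 species and L = 11 feeding links.
C = L / (S(S−1)) = 11 / 90 = 0.1222 ≈ 0.12.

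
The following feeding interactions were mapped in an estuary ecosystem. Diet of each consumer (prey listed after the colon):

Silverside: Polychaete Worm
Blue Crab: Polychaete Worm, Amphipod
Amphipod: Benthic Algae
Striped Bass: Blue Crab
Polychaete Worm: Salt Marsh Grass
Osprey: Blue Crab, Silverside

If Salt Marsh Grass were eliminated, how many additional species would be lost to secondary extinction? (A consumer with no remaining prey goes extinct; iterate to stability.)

Remove Salt Marsh Grass.
Round 1: Polychaete Worm (all prey gone) → extinct.
Round 2: Silverside (all prey gone) → extinct.
No further losses. Total secondary extinctions: 2.

2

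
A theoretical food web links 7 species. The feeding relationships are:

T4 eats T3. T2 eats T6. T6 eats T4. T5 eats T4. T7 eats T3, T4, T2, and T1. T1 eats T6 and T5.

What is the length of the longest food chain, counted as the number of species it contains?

One longest chain: T3 → T4 → T6 → T1 → T7.
It has 5 species and 4 links.

5 species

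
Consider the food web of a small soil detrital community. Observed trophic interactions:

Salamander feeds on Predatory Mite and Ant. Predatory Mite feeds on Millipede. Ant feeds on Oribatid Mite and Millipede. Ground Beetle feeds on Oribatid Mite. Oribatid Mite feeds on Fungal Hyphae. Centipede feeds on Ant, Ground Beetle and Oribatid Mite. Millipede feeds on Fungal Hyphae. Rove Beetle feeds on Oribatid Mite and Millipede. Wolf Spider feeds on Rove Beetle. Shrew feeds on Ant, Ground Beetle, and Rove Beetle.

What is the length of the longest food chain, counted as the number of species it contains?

One longest chain: Fungal Hyphae → Oribatid Mite → Ant → Shrew.
It has 4 species and 3 links.

4 species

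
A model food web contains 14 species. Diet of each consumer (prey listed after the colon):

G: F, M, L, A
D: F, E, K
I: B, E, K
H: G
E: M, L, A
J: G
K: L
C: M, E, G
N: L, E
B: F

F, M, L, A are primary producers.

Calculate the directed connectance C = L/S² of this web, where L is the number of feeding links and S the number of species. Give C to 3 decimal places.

C = 0.112

The web has S = 14 species and L = 22 feeding links.
C = L / S² = 22 / 196 = 0.1122 ≈ 0.112.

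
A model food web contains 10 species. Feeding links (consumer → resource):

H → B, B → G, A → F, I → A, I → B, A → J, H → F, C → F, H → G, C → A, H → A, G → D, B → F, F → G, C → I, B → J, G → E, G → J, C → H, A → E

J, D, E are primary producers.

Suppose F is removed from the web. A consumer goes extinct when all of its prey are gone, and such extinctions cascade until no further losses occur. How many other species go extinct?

0

Remove F.
Every predator of it retains at least one other prey: A still has J, E; B still has J, G; H still has G, A, B; C still has A, H, I.
No consumer loses all prey, so no secondary extinctions occur.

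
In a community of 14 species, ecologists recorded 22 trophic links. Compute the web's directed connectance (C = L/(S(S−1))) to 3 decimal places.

C = 0.121

The web has S = 14 species and L = 22 feeding links.
C = L / (S(S−1)) = 22 / 182 = 0.1209 ≈ 0.121.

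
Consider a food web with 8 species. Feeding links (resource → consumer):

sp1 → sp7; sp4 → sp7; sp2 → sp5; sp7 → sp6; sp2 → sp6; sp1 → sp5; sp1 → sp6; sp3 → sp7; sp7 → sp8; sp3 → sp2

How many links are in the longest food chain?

2 links

One longest chain: sp1 → sp7 → sp8.
It has 3 species and 2 links.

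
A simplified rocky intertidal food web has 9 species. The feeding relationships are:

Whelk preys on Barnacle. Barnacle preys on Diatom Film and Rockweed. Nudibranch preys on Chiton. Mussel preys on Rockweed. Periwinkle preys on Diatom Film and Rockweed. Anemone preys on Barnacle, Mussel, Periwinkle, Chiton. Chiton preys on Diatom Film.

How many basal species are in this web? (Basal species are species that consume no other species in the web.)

Basal species (no prey listed): Diatom Film, Rockweed.
Count: 2.

2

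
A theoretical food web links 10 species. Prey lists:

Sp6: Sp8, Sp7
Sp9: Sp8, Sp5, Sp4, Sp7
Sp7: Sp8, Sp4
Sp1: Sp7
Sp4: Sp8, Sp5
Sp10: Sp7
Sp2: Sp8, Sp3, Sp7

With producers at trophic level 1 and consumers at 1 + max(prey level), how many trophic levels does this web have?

Producers (level 1): Sp8, Sp5, Sp3.
Sp8 → Sp4 → Sp7 → Sp1 gives Sp1 level 4.
No species has a prey at level 4, so no species reaches level 5.

4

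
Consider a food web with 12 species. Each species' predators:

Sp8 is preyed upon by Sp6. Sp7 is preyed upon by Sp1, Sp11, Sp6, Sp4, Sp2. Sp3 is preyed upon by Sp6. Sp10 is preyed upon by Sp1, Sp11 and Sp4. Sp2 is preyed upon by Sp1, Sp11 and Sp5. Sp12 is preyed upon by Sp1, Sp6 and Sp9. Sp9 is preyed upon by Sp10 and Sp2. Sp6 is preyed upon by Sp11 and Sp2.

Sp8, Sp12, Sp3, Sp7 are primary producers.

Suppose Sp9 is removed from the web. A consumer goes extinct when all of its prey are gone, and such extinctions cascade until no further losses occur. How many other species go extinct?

1

Remove Sp9.
Round 1: Sp10 (all prey gone) → extinct.
No further losses. Total secondary extinctions: 1.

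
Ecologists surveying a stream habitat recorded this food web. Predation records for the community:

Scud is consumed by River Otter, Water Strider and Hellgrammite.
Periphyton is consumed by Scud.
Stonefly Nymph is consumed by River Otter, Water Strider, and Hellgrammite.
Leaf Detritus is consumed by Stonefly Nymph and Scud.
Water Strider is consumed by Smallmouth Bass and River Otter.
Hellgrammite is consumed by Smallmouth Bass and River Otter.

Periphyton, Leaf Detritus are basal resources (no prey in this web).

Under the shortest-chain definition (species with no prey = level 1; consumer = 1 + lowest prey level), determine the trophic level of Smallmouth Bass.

Trophic level 4

Leaf Detritus has no prey (basal) → level 1.
Stonefly Nymph eats Leaf Detritus → level 2.
Water Strider eats Stonefly Nymph → level 3.
Smallmouth Bass eats Water Strider → level 4.
No prey of Smallmouth Bass is below level 3, so 4 is the minimum.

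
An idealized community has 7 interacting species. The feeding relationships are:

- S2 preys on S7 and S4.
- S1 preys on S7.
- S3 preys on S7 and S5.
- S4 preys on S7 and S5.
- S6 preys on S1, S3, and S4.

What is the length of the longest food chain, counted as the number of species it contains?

One longest chain: S7 → S4 → S2.
It has 3 species and 2 links.

3 species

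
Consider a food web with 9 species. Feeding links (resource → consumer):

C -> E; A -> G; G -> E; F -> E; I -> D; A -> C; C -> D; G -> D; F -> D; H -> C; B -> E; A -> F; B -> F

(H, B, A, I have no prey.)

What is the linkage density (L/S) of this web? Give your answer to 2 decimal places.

There are L = 13 links among S = 9 species.
L/S = 13/9 = 1.4444 ≈ 1.44.

L/S = 1.44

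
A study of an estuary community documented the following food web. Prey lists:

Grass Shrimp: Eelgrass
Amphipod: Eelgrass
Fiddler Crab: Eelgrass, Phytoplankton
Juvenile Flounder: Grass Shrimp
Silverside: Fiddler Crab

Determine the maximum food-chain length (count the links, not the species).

2 links

One longest chain: Eelgrass → Fiddler Crab → Silverside.
It has 3 species and 2 links.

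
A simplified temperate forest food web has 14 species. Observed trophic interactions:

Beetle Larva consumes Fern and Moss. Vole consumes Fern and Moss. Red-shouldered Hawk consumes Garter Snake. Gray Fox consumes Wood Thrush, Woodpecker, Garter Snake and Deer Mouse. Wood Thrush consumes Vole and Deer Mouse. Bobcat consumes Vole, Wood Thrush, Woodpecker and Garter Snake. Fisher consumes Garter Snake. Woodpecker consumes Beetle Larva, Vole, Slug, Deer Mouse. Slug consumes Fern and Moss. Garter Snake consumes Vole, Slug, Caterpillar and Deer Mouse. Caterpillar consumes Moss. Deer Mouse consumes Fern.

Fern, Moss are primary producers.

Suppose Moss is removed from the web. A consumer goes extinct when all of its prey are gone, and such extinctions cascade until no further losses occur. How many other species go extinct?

1

Remove Moss.
Round 1: Caterpillar (all prey gone) → extinct.
No further losses. Total secondary extinctions: 1.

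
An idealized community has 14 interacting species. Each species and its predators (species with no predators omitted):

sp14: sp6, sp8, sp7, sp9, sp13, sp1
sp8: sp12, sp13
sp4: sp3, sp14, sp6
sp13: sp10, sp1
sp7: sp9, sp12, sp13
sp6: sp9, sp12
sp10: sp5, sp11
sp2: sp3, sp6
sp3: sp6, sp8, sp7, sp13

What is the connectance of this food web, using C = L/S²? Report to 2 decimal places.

C = 0.13

The web has S = 14 species and L = 26 feeding links.
C = L / S² = 26 / 196 = 0.1327 ≈ 0.13.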